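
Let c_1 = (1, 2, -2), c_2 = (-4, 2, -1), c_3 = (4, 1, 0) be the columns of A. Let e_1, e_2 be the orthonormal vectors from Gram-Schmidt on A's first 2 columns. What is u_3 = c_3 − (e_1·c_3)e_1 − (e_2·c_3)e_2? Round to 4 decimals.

u_3 = (0.1838, 0.8270, 0.9189)

e_1 = c_1/‖c_1‖ = (1, 2, -2)/3.0000 = (0.3333, 0.6667, -0.6667).
r_{12} = e_1·c_2 = 0.6667.
u_2 = c_2 − 0.6667·e_1 = (-4.2222, 1.5556, -0.5556).
‖u_2‖ = 4.5338, so e_2 = (-0.9313, 0.3431, -0.1225).
r_{13} = e_1·c_3 = 2.0000; r_{23} = e_2·c_3 = -3.3820.
u_3 = c_3 − 2.0000·e_1 + 3.3820·e_2 = (0.1838, 0.8270, 0.9189).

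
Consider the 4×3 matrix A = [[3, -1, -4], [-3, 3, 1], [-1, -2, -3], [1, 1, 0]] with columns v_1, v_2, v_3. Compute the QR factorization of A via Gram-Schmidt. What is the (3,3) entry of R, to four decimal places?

r_{33} = 3.6777

v_1 = (3, -3, -1, 1); ‖v_1‖ = 4.4721, so q_1 = (0.6708, -0.6708, -0.2236, 0.2236).
q_1·v_2 = 0.6708·(-1) + (-0.6708)·3 + (-0.2236)·(-2) + 0.2236·1 = -2.0125.
u_2 = v_2 + 2.0125·q_1 = (0.3500, 1.6500, -2.4500, 1.4500).
‖u_2‖ = 3.3091, so q_2 = (0.1058, 0.4986, -0.7404, 0.4382).
q_1·v_3 = 0.6708·(-4) + (-0.6708)·1 + (-0.2236)·(-3) + 0.2236·0 = -2.6833; q_2·v_3 = 0.1058·(-4) + 0.4986·1 + (-0.7404)·(-3) + 0.4382·0 = 2.2967.
u_3 = v_3 + 2.6833·q_1 − 2.2967·q_2 = (-2.4429, -1.9452, -1.8995, -0.4064).
r_{33} = ‖u_3‖ = 3.6777.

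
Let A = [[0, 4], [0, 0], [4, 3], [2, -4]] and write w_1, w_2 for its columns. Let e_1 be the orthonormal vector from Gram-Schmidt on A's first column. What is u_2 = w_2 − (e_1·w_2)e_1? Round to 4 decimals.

u_2 = (4.0000, 0.0000, 2.2000, -4.4000)

w_1 = (0, 0, 4, 2); ‖w_1‖ = 4.4721, so e_1 = (0.0000, 0.0000, 0.8944, 0.4472).
e_1·w_2 = 0.0000·4 + 0.0000·0 + 0.8944·3 + 0.4472·(-4) = 0.8944.
u_2 = w_2 − 0.8944·e_1 = (4.0000, 0.0000, 2.2000, -4.4000).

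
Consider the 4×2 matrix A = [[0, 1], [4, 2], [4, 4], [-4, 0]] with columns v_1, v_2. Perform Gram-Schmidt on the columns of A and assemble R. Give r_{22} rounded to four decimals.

v_1 = (0, 4, 4, -4); ‖v_1‖ = 6.9282, so q_1 = (0.0000, 0.5774, 0.5774, -0.5774).
q_1·v_2 = 0.0000·1 + 0.5774·2 + 0.5774·4 + (-0.5774)·0 = 3.4641.
u_2 = v_2 − 3.4641·q_1 = (1.0000, 0.0000, 2.0000, 2.0000).
r_{22} = ‖u_2‖ = 3.0000.

r_{22} = 3.0000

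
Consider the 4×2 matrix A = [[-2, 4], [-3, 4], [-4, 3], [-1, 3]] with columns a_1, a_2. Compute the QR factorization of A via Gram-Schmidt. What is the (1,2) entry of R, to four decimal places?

a_1 = (-2, -3, -4, -1); ‖a_1‖ = 5.4772, so q_1 = (-0.3651, -0.5477, -0.7303, -0.1826).
r_{12} = q_1·a_2 = -6.3901.

r_{12} = -6.3901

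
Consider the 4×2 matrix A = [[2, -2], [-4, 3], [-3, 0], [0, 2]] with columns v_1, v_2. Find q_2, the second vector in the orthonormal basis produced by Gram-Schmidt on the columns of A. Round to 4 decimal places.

q_2 = (-0.3136, 0.2774, -0.5790, 0.6996)

v_1 = (2, -4, -3, 0); ‖v_1‖ = 5.3852, so q_1 = (0.3714, -0.7428, -0.5571, 0.0000).
q_1·v_2 = 0.3714·(-2) + (-0.7428)·3 + (-0.5571)·0 + 0.0000·2 = -2.9711.
u_2 = v_2 + 2.9711·q_1 = (-0.8966, 0.7931, -1.6552, 2.0000).
‖u_2‖ = 2.8587, so q_2 = (-0.3136, 0.2774, -0.5790, 0.6996).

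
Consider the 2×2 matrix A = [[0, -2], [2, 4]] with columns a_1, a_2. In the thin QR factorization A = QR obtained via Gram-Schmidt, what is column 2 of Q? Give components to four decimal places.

a_1 = (0, 2); ‖a_1‖ = 2.0000, so e_1 = (0.0000, 1.0000).
e_1·a_2 = 0.0000·(-2) + 1.0000·4 = 4.0000.
u_2 = a_2 − 4.0000·e_1 = (-2.0000, 0.0000).
‖u_2‖ = 2.0000, so e_2 = (-1.0000, 0.0000).

e_2 = (-1.0000, 0.0000)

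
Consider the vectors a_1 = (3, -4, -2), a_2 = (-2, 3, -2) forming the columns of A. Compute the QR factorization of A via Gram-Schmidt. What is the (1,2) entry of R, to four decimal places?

r_{12} = -2.5997

q_1 = a_1/‖a_1‖ = (3, -4, -2)/5.3852 = (0.5571, -0.7428, -0.3714).
r_{12} = q_1·a_2 = -2.5997.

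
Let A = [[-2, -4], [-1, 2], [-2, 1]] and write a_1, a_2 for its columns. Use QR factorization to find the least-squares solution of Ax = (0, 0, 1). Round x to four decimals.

a_1 = (-2, -1, -2); ‖a_1‖ = 3.0000, so q_1 = (-0.6667, -0.3333, -0.6667).
q_1·a_2 = (-0.6667)·(-4) + (-0.3333)·2 + (-0.6667)·1 = 1.3333.
u_2 = a_2 − 1.3333·q_1 = (-3.1111, 2.4444, 1.8889).
‖u_2‖ = 4.3843, so q_2 = (-0.7096, 0.5575, 0.4308).
Qᵀb = (-0.6667, 0.4308).
Back-substitute: x_2 = 0.4308/4.3843 = 0.0983.
x_1 = (-0.6667 − 1.3333·0.0983)/3.0000 = -0.2659.

x = (-0.2659, 0.0983)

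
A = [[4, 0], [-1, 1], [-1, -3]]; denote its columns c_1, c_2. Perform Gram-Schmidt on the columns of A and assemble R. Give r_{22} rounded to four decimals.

r_{22} = 3.1269

q_1 = c_1/‖c_1‖ = (4, -1, -1)/4.2426 = (0.9428, -0.2357, -0.2357).
r_{12} = q_1·c_2 = 0.4714.
u_2 = c_2 − 0.4714·q_1 = (-0.4444, 1.1111, -2.8889).
r_{22} = ‖u_2‖ = 3.1269.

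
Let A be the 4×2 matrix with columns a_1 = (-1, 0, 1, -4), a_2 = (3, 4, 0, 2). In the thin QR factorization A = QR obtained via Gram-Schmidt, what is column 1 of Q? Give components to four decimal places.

e_1 = (-0.2357, 0.0000, 0.2357, -0.9428)

e_1 = a_1/‖a_1‖ = (-1, 0, 1, -4)/4.2426 = (-0.2357, 0.0000, 0.2357, -0.9428).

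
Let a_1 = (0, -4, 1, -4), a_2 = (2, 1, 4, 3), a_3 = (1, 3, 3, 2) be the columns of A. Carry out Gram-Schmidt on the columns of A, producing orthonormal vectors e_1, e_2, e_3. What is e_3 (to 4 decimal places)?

e_1 = a_1/‖a_1‖ = (0, -4, 1, -4)/5.7446 = (0.0000, -0.6963, 0.1741, -0.6963).
r_{12} = e_1·a_2 = -2.0889.
u_2 = a_2 + 2.0889·e_1 = (2.0000, -0.4545, 4.3636, 1.5455).
‖u_2‖ = 5.0632, so e_2 = (0.3950, -0.0898, 0.8618, 0.3052).
r_{13} = e_1·a_3 = -2.9593; r_{23} = e_2·a_3 = 3.3216.
u_3 = a_3 + 2.9593·e_1 − 3.3216·e_2 = (-0.3121, 1.2376, 0.6525, -1.0745).
‖u_3‖ = 1.7914, so e_3 = (-0.1742, 0.6908, 0.3642, -0.5998).

e_3 = (-0.1742, 0.6908, 0.3642, -0.5998)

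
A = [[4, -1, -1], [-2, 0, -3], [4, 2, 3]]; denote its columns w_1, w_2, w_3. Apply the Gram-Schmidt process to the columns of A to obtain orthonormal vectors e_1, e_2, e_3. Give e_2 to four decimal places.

e_1 = w_1/‖w_1‖ = (4, -2, 4)/6.0000 = (0.6667, -0.3333, 0.6667).
r_{12} = e_1·w_2 = 0.6667.
u_2 = w_2 − 0.6667·e_1 = (-1.4444, 0.2222, 1.5556).
‖u_2‖ = 2.1344, so e_2 = (-0.6768, 0.1041, 0.7288).

e_2 = (-0.6768, 0.1041, 0.7288)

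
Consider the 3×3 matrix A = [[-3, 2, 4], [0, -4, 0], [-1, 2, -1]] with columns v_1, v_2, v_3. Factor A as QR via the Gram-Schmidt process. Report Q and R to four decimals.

v_1 = (-3, 0, -1); ‖v_1‖ = 3.1623, so e_1 = (-0.9487, 0.0000, -0.3162).
e_1·v_2 = (-0.9487)·2 + 0.0000·(-4) + (-0.3162)·2 = -2.5298.
u_2 = v_2 + 2.5298·e_1 = (-0.4000, -4.0000, 1.2000).
‖u_2‖ = 4.1952, so e_2 = (-0.0953, -0.9535, 0.2860).
e_1·v_3 = (-0.9487)·4 + 0.0000·0 + (-0.3162)·(-1) = -3.4785; e_2·v_3 = (-0.0953)·4 + (-0.9535)·0 + 0.2860·(-1) = -0.6674.
u_3 = v_3 + 3.4785·e_1 + 0.6674·e_2 = (0.6364, -0.6364, -1.9091).
‖u_3‖ = 2.1106, so e_3 = (0.3015, -0.3015, -0.9045).

Q = [[-0.9487, -0.0953, 0.3015], [0.0000, -0.9535, -0.3015], [-0.3162, 0.2860, -0.9045]], R = [[3.1623, -2.5298, -3.4785], [0.0000, 4.1952, -0.6674], [0.0000, 0.0000, 2.1106]]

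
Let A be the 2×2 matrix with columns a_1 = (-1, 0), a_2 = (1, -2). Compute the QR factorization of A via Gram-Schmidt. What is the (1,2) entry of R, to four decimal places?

a_1 = (-1, 0); ‖a_1‖ = 1.0000, so q_1 = (-1.0000, 0.0000).
r_{12} = q_1·a_2 = -1.0000.

r_{12} = -1.0000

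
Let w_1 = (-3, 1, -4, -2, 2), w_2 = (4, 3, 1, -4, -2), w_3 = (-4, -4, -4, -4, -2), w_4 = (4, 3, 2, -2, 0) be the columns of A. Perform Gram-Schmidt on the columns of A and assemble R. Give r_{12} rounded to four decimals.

q_1 = w_1/‖w_1‖ = (-3, 1, -4, -2, 2)/5.8310 = (-0.5145, 0.1715, -0.6860, -0.3430, 0.3430).
r_{12} = q_1·w_2 = -1.5435.

r_{12} = -1.5435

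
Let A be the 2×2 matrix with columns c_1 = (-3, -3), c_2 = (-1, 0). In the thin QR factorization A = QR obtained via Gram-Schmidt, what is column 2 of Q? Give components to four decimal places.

e_2 = (-0.7071, 0.7071)

c_1 = (-3, -3); ‖c_1‖ = 4.2426, so e_1 = (-0.7071, -0.7071).
e_1·c_2 = (-0.7071)·(-1) + (-0.7071)·0 = 0.7071.
u_2 = c_2 − 0.7071·e_1 = (-0.5000, 0.5000).
‖u_2‖ = 0.7071, so e_2 = (-0.7071, 0.7071).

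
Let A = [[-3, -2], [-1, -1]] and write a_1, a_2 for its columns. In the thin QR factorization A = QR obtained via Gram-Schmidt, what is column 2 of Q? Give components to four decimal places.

a_1 = (-3, -1); ‖a_1‖ = 3.1623, so q_1 = (-0.9487, -0.3162).
q_1·a_2 = (-0.9487)·(-2) + (-0.3162)·(-1) = 2.2136.
u_2 = a_2 − 2.2136·q_1 = (0.1000, -0.3000).
‖u_2‖ = 0.3162, so q_2 = (0.3162, -0.9487).

q_2 = (0.3162, -0.9487)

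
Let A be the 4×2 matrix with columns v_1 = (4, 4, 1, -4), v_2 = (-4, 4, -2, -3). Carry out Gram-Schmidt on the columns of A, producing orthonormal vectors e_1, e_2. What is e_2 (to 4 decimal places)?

e_2 = (-0.7348, 0.4857, -0.3363, -0.3332)

v_1 = (4, 4, 1, -4); ‖v_1‖ = 7.0000, so e_1 = (0.5714, 0.5714, 0.1429, -0.5714).
e_1·v_2 = 0.5714·(-4) + 0.5714·4 + 0.1429·(-2) + (-0.5714)·(-3) = 1.4286.
u_2 = v_2 − 1.4286·e_1 = (-4.8163, 3.1837, -2.2041, -2.1837).
‖u_2‖ = 6.5543, so e_2 = (-0.7348, 0.4857, -0.3363, -0.3332).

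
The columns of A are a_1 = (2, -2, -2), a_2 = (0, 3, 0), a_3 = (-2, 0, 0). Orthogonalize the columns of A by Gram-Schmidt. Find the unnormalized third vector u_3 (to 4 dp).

u_3 = (-1.0000, 0.0000, -1.0000)

a_1 = (2, -2, -2); ‖a_1‖ = 3.4641, so q_1 = (0.5774, -0.5774, -0.5774).
q_1·a_2 = 0.5774·0 + (-0.5774)·3 + (-0.5774)·0 = -1.7321.
u_2 = a_2 + 1.7321·q_1 = (1.0000, 2.0000, -1.0000).
‖u_2‖ = 2.4495, so q_2 = (0.4082, 0.8165, -0.4082).
q_1·a_3 = 0.5774·(-2) + (-0.5774)·0 + (-0.5774)·0 = -1.1547; q_2·a_3 = 0.4082·(-2) + 0.8165·0 + (-0.4082)·0 = -0.8165.
u_3 = a_3 + 1.1547·q_1 + 0.8165·q_2 = (-1.0000, 0.0000, -1.0000).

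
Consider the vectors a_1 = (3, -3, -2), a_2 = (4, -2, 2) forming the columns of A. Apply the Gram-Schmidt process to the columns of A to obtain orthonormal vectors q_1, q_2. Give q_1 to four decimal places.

a_1 = (3, -3, -2); ‖a_1‖ = 4.6904, so q_1 = (0.6396, -0.6396, -0.4264).

q_1 = (0.6396, -0.6396, -0.4264)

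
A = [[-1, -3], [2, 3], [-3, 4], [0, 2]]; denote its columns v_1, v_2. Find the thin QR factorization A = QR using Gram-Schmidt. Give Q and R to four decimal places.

Q = [[-0.2673, -0.5259], [0.5345, 0.5610], [-0.8018, 0.5493], [0.0000, 0.3272]], R = [[3.7417, -0.8018], [0.0000, 6.1120]]

q_1 = v_1/‖v_1‖ = (-1, 2, -3, 0)/3.7417 = (-0.2673, 0.5345, -0.8018, 0.0000).
r_{12} = q_1·v_2 = -0.8018.
u_2 = v_2 + 0.8018·q_1 = (-3.2143, 3.4286, 3.3571, 2.0000).
‖u_2‖ = 6.1120, so q_2 = (-0.5259, 0.5610, 0.5493, 0.3272).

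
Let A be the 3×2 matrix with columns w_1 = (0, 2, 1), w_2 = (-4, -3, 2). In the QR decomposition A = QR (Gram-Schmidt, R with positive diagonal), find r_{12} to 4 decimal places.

q_1 = w_1/‖w_1‖ = (0, 2, 1)/2.2361 = (0.0000, 0.8944, 0.4472).
r_{12} = q_1·w_2 = -1.7889.

r_{12} = -1.7889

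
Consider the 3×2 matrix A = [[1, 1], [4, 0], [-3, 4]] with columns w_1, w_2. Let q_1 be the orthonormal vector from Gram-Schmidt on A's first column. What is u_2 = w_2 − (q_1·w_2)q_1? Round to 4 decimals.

u_2 = (1.4231, 1.6923, 2.7308)

w_1 = (1, 4, -3); ‖w_1‖ = 5.0990, so q_1 = (0.1961, 0.7845, -0.5883).
q_1·w_2 = 0.1961·1 + 0.7845·0 + (-0.5883)·4 = -2.1573.
u_2 = w_2 + 2.1573·q_1 = (1.4231, 1.6923, 2.7308).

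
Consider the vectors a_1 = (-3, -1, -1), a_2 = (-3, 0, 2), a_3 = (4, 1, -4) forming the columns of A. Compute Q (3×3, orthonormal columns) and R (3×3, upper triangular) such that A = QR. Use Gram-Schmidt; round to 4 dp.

Q = [[-0.9045, -0.3732, -0.2063], [-0.3015, 0.2177, 0.9283], [-0.3015, 0.9019, -0.3094]], R = [[3.3166, 2.1106, -2.7136], [0.0000, 2.9233, -4.8825], [0.0000, 0.0000, 1.3408]]

q_1 = a_1/‖a_1‖ = (-3, -1, -1)/3.3166 = (-0.9045, -0.3015, -0.3015).
r_{12} = q_1·a_2 = 2.1106.
u_2 = a_2 − 2.1106·q_1 = (-1.0909, 0.6364, 2.6364).
‖u_2‖ = 2.9233, so q_2 = (-0.3732, 0.2177, 0.9019).
r_{13} = q_1·a_3 = -2.7136; r_{23} = q_2·a_3 = -4.8825.
u_3 = a_3 + 2.7136·q_1 + 4.8825·q_2 = (-0.2766, 1.2447, -0.4149).
‖u_3‖ = 1.3408, so q_3 = (-0.2063, 0.9283, -0.3094).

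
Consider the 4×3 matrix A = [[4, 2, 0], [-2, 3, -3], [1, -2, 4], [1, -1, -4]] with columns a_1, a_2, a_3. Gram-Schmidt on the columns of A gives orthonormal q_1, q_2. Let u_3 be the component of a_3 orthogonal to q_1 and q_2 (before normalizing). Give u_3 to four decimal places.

u_3 = (0.4557, -0.3924, 2.3418, -4.9494)

a_1 = (4, -2, 1, 1); ‖a_1‖ = 4.6904, so q_1 = (0.8528, -0.4264, 0.2132, 0.2132).
q_1·a_2 = 0.8528·2 + (-0.4264)·3 + 0.2132·(-2) + 0.2132·(-1) = -0.2132.
u_2 = a_2 + 0.2132·q_1 = (2.1818, 2.9091, -1.9545, -0.9545).
‖u_2‖ = 4.2373, so q_2 = (0.5149, 0.6865, -0.4613, -0.2253).
q_1·a_3 = 0.8528·0 + (-0.4264)·(-3) + 0.2132·4 + 0.2132·(-4) = 1.2792; q_2·a_3 = 0.5149·0 + 0.6865·(-3) + (-0.4613)·4 + (-0.2253)·(-4) = -3.0036.
u_3 = a_3 − 1.2792·q_1 + 3.0036·q_2 = (0.4557, -0.3924, 2.3418, -4.9494).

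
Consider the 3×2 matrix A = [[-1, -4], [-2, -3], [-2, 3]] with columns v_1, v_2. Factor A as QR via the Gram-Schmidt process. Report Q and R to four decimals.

q_1 = v_1/‖v_1‖ = (-1, -2, -2)/3.0000 = (-0.3333, -0.6667, -0.6667).
r_{12} = q_1·v_2 = 1.3333.
u_2 = v_2 − 1.3333·q_1 = (-3.5556, -2.1111, 3.8889).
‖u_2‖ = 5.6765, so q_2 = (-0.6264, -0.3719, 0.6851).

Q = [[-0.3333, -0.6264], [-0.6667, -0.3719], [-0.6667, 0.6851]], R = [[3.0000, 1.3333], [0.0000, 5.6765]]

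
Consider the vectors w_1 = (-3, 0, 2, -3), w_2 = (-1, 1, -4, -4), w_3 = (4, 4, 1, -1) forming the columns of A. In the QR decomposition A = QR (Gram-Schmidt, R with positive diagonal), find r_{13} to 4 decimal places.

q_1 = w_1/‖w_1‖ = (-3, 0, 2, -3)/4.6904 = (-0.6396, 0.0000, 0.4264, -0.6396).
r_{13} = q_1·w_3 = -1.4924.

r_{13} = -1.4924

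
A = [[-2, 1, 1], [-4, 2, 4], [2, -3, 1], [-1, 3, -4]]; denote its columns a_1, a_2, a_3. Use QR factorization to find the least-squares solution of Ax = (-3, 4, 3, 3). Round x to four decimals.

a_1 = (-2, -4, 2, -1); ‖a_1‖ = 5.0000, so q_1 = (-0.4000, -0.8000, 0.4000, -0.2000).
q_1·a_2 = (-0.4000)·1 + (-0.8000)·2 + 0.4000·(-3) + (-0.2000)·3 = -3.8000.
u_2 = a_2 + 3.8000·q_1 = (-0.5200, -1.0400, -1.4800, 2.2400).
‖u_2‖ = 2.9257, so q_2 = (-0.1777, -0.3555, -0.5059, 0.7656).
q_1·a_3 = (-0.4000)·1 + (-0.8000)·4 + 0.4000·1 + (-0.2000)·(-4) = -2.4000; q_2·a_3 = (-0.1777)·1 + (-0.3555)·4 + (-0.5059)·1 + 0.7656·(-4) = -5.1679.
u_3 = a_3 + 2.4000·q_1 + 5.1679·q_2 = (-0.8785, 0.2430, -0.6542, -0.5234).
‖u_3‖ = 1.2380, so q_3 = (-0.7096, 0.1963, -0.5284, -0.4227).
Qᵀb = (-1.4000, -0.1094, 0.0604).
Back-substitute: x_3 = 0.0604/1.2380 = 0.0488.
x_2 = (-0.1094 + 5.1679·0.0488)/2.9257 = 0.0488.
x_1 = (-1.4000 + 3.8000·0.0488 + 2.4000·0.0488)/5.0000 = -0.2195.

x = (-0.2195, 0.0488, 0.0488)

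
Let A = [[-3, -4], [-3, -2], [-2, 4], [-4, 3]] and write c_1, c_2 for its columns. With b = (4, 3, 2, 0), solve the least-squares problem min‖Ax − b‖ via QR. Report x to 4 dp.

e_1 = c_1/‖c_1‖ = (-3, -3, -2, -4)/6.1644 = (-0.4867, -0.4867, -0.3244, -0.6489).
r_{12} = e_1·c_2 = -0.3244.
u_2 = c_2 + 0.3244·e_1 = (-4.1579, -2.1579, 3.8947, 2.7895).
‖u_2‖ = 6.7004, so e_2 = (-0.6205, -0.3221, 0.5813, 0.4163).
Qᵀb = (-4.0555, -2.2858).
Back-substitute: x_2 = -2.2858/6.7004 = -0.3411.
x_1 = (-4.0555 + 0.3244·(-0.3411))/6.1644 = -0.6758.

x = (-0.6758, -0.3411)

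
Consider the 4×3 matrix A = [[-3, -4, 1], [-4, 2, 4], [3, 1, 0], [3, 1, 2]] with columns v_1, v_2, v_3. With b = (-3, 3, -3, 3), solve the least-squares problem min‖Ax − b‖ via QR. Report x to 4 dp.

e_1 = v_1/‖v_1‖ = (-3, -4, 3, 3)/6.5574 = (-0.4575, -0.6100, 0.4575, 0.4575).
r_{12} = e_1·v_2 = 1.5250.
u_2 = v_2 − 1.5250·e_1 = (-3.3023, 2.9302, 0.3023, 0.3023).
‖u_2‖ = 4.4356, so e_2 = (-0.7445, 0.6606, 0.0682, 0.0682).
r_{13} = e_1·v_3 = -1.9825; r_{23} = e_2·v_3 = 2.0343.
u_3 = v_3 + 1.9825·e_1 − 2.0343·e_2 = (1.6076, 1.4468, 0.7683, 2.7683).
‖u_3‖ = 3.5960, so e_3 = (0.4470, 0.4023, 0.2137, 0.7698).
Qᵀb = (-0.4575, 4.2154, 1.5344).
Back-substitute: x_3 = 1.5344/3.5960 = 0.4267.
x_2 = (4.2154 − 2.0343·0.4267)/4.4356 = 0.7547.
x_1 = (-0.4575 − 1.5250·0.7547 + 1.9825·0.4267)/6.5574 = -0.1163.

x = (-0.1163, 0.7547, 0.4267)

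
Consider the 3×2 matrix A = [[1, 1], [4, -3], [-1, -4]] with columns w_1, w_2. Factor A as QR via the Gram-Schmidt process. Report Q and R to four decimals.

Q = [[0.2357, 0.2879], [0.9428, -0.2994], [-0.2357, -0.9097]], R = [[4.2426, -1.6499], [0.0000, 4.8247]]

q_1 = w_1/‖w_1‖ = (1, 4, -1)/4.2426 = (0.2357, 0.9428, -0.2357).
r_{12} = q_1·w_2 = -1.6499.
u_2 = w_2 + 1.6499·q_1 = (1.3889, -1.4444, -4.3889).
‖u_2‖ = 4.8247, so q_2 = (0.2879, -0.2994, -0.9097).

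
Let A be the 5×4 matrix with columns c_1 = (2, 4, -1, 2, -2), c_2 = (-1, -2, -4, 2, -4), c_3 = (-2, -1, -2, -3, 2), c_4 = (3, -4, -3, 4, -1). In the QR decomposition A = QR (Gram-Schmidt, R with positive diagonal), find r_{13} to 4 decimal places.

c_1 = (2, 4, -1, 2, -2); ‖c_1‖ = 5.3852, so q_1 = (0.3714, 0.7428, -0.1857, 0.3714, -0.3714).
r_{13} = q_1·c_3 = -2.9711.

r_{13} = -2.9711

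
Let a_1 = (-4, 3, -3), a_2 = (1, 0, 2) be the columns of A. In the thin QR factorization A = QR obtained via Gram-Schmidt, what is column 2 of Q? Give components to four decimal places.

a_1 = (-4, 3, -3); ‖a_1‖ = 5.8310, so q_1 = (-0.6860, 0.5145, -0.5145).
q_1·a_2 = (-0.6860)·1 + 0.5145·0 + (-0.5145)·2 = -1.7150.
u_2 = a_2 + 1.7150·q_1 = (-0.1765, 0.8824, 1.1176).
‖u_2‖ = 1.4349, so q_2 = (-0.1230, 0.6149, 0.7789).

q_2 = (-0.1230, 0.6149, 0.7789)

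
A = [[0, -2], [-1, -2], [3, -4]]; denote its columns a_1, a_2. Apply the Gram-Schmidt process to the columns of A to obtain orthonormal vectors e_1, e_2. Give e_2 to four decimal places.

e_2 = (-0.5345, -0.8018, -0.2673)

a_1 = (0, -1, 3); ‖a_1‖ = 3.1623, so e_1 = (0.0000, -0.3162, 0.9487).
e_1·a_2 = 0.0000·(-2) + (-0.3162)·(-2) + 0.9487·(-4) = -3.1623.
u_2 = a_2 + 3.1623·e_1 = (-2.0000, -3.0000, -1.0000).
‖u_2‖ = 3.7417, so e_2 = (-0.5345, -0.8018, -0.2673).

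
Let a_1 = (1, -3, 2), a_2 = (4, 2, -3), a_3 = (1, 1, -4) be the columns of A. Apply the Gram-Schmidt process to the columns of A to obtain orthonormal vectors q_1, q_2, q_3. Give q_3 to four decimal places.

a_1 = (1, -3, 2); ‖a_1‖ = 3.7417, so q_1 = (0.2673, -0.8018, 0.5345).
q_1·a_2 = 0.2673·4 + (-0.8018)·2 + 0.5345·(-3) = -2.1381.
u_2 = a_2 + 2.1381·q_1 = (4.5714, 0.2857, -1.8571).
‖u_2‖ = 4.9425, so q_2 = (0.9249, 0.0578, -0.3757).
q_1·a_3 = 0.2673·1 + (-0.8018)·1 + 0.5345·(-4) = -2.6726; q_2·a_3 = 0.9249·1 + 0.0578·1 + (-0.3757)·(-4) = 2.4857.
u_3 = a_3 + 2.6726·q_1 − 2.4857·q_2 = (-0.5848, -1.2865, -1.6374).
‖u_3‖ = 2.1630, so q_3 = (-0.2704, -0.5948, -0.7570).

q_3 = (-0.2704, -0.5948, -0.7570)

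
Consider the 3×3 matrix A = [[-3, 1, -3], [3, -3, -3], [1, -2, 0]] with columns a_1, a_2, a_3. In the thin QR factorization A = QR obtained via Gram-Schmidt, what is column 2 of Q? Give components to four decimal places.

a_1 = (-3, 3, 1); ‖a_1‖ = 4.3589, so e_1 = (-0.6882, 0.6882, 0.2294).
e_1·a_2 = (-0.6882)·1 + 0.6882·(-3) + 0.2294·(-2) = -3.2118.
u_2 = a_2 + 3.2118·e_1 = (-1.2105, -0.7895, -1.2632).
‖u_2‖ = 1.9194, so e_2 = (-0.6307, -0.4113, -0.6581).

e_2 = (-0.6307, -0.4113, -0.6581)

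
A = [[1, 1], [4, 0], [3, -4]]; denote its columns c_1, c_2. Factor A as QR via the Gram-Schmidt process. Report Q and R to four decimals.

c_1 = (1, 4, 3); ‖c_1‖ = 5.0990, so q_1 = (0.1961, 0.7845, 0.5883).
q_1·c_2 = 0.1961·1 + 0.7845·0 + 0.5883·(-4) = -2.1573.
u_2 = c_2 + 2.1573·q_1 = (1.4231, 1.6923, -2.7308).
‖u_2‖ = 3.5137, so q_2 = (0.4050, 0.4816, -0.7772).

Q = [[0.1961, 0.4050], [0.7845, 0.4816], [0.5883, -0.7772]], R = [[5.0990, -2.1573], [0.0000, 3.5137]]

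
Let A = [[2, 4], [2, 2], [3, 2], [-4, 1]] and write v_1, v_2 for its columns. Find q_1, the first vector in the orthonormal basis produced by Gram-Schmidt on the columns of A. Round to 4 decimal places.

q_1 = (0.3482, 0.3482, 0.5222, -0.6963)

v_1 = (2, 2, 3, -4); ‖v_1‖ = 5.7446, so q_1 = (0.3482, 0.3482, 0.5222, -0.6963).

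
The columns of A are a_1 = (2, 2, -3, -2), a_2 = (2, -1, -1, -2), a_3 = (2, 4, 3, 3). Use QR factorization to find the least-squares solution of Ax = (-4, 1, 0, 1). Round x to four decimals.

x = (0.3125, -1.7573, -0.4178)

a_1 = (2, 2, -3, -2); ‖a_1‖ = 4.5826, so e_1 = (0.4364, 0.4364, -0.6547, -0.4364).
e_1·a_2 = 0.4364·2 + 0.4364·(-1) + (-0.6547)·(-1) + (-0.4364)·(-2) = 1.9640.
u_2 = a_2 − 1.9640·e_1 = (1.1429, -1.8571, 0.2857, -1.1429).
‖u_2‖ = 2.4785, so e_2 = (0.4611, -0.7493, 0.1153, -0.4611).
e_1·a_3 = 0.4364·2 + 0.4364·4 + (-0.6547)·3 + (-0.4364)·3 = -0.6547; e_2·a_3 = 0.4611·2 + (-0.7493)·4 + 0.1153·3 + (-0.4611)·3 = -3.1125.
u_3 = a_3 + 0.6547·e_1 + 3.1125·e_2 = (3.7209, 1.9535, 2.9302, 1.2791).
‖u_3‖ = 5.2805, so e_3 = (0.7047, 0.3699, 0.5549, 0.2422).
Qᵀb = (-1.7457, -3.0549, -2.2064).
Back-substitute: x_3 = -2.2064/5.2805 = -0.4178.
x_2 = (-3.0549 + 3.1125·(-0.4178))/2.4785 = -1.7573.
x_1 = (-1.7457 − 1.9640·(-1.7573) + 0.6547·(-0.4178))/4.5826 = 0.3125.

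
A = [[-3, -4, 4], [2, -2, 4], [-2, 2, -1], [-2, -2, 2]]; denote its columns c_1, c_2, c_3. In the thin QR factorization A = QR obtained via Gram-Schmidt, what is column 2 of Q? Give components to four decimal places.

q_1 = c_1/‖c_1‖ = (-3, 2, -2, -2)/4.5826 = (-0.6547, 0.4364, -0.4364, -0.4364).
r_{12} = q_1·c_2 = 1.7457.
u_2 = c_2 − 1.7457·q_1 = (-2.8571, -2.7619, 2.7619, -1.2381).
‖u_2‖ = 4.9952, so q_2 = (-0.5720, -0.5529, 0.5529, -0.2479).

q_2 = (-0.5720, -0.5529, 0.5529, -0.2479)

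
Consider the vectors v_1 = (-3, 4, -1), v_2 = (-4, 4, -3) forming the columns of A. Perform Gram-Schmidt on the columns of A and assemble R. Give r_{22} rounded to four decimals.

r_{22} = 2.0096

q_1 = v_1/‖v_1‖ = (-3, 4, -1)/5.0990 = (-0.5883, 0.7845, -0.1961).
r_{12} = q_1·v_2 = 6.0796.
u_2 = v_2 − 6.0796·q_1 = (-0.4231, -0.7692, -1.8077).
r_{22} = ‖u_2‖ = 2.0096.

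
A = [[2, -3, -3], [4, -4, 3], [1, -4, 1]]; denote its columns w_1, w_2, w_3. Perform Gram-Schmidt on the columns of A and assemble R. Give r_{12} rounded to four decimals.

w_1 = (2, 4, 1); ‖w_1‖ = 4.5826, so e_1 = (0.4364, 0.8729, 0.2182).
r_{12} = e_1·w_2 = -5.6737.

r_{12} = -5.6737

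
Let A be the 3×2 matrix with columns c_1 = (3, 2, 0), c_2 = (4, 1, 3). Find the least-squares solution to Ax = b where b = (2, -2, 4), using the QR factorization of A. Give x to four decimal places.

c_1 = (3, 2, 0); ‖c_1‖ = 3.6056, so q_1 = (0.8321, 0.5547, 0.0000).
q_1·c_2 = 0.8321·4 + 0.5547·1 + 0.0000·3 = 3.8829.
u_2 = c_2 − 3.8829·q_1 = (0.7692, -1.1538, 3.0000).
‖u_2‖ = 3.3050, so q_2 = (0.2327, -0.3491, 0.9077).
Qᵀb = (0.5547, 4.7946).
Back-substitute: x_2 = 4.7946/3.3050 = 1.4507.
x_1 = (0.5547 − 3.8829·1.4507)/3.6056 = -1.4085.

x = (-1.4085, 1.4507)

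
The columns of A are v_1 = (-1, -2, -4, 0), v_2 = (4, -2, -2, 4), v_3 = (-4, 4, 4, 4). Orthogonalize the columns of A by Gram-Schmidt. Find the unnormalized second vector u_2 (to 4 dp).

q_1 = v_1/‖v_1‖ = (-1, -2, -4, 0)/4.5826 = (-0.2182, -0.4364, -0.8729, 0.0000).
r_{12} = q_1·v_2 = 1.7457.
u_2 = v_2 − 1.7457·q_1 = (4.3810, -1.2381, -0.4762, 4.0000).

u_2 = (4.3810, -1.2381, -0.4762, 4.0000)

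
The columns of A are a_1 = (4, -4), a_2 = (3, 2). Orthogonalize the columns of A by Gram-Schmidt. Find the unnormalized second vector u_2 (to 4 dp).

u_2 = (2.5000, 2.5000)

a_1 = (4, -4); ‖a_1‖ = 5.6569, so e_1 = (0.7071, -0.7071).
e_1·a_2 = 0.7071·3 + (-0.7071)·2 = 0.7071.
u_2 = a_2 − 0.7071·e_1 = (2.5000, 2.5000).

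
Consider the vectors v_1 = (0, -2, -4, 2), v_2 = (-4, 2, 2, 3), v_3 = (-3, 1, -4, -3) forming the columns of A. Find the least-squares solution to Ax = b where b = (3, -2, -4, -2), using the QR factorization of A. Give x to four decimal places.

x = (0.4115, -0.8206, 0.1499)

v_1 = (0, -2, -4, 2); ‖v_1‖ = 4.8990, so e_1 = (0.0000, -0.4082, -0.8165, 0.4082).
e_1·v_2 = 0.0000·(-4) + (-0.4082)·2 + (-0.8165)·2 + 0.4082·3 = -1.2247.
u_2 = v_2 + 1.2247·e_1 = (-4.0000, 1.5000, 1.0000, 3.5000).
‖u_2‖ = 5.6125, so e_2 = (-0.7127, 0.2673, 0.1782, 0.6236).
e_1·v_3 = 0.0000·(-3) + (-0.4082)·1 + (-0.8165)·(-4) + 0.4082·(-3) = 1.6330; e_2·v_3 = (-0.7127)·(-3) + 0.2673·1 + 0.1782·(-4) + 0.6236·(-3) = -0.1782.
u_3 = v_3 − 1.6330·e_1 + 0.1782·e_2 = (-3.1270, 1.7143, -2.6349, -3.5556).
‖u_3‖ = 5.6834, so e_3 = (-0.5502, 0.3016, -0.4636, -0.6256).
Qᵀb = (3.2660, -4.6325, 0.8518).
Back-substitute: x_3 = 0.8518/5.6834 = 0.1499.
x_2 = (-4.6325 + 0.1782·0.1499)/5.6125 = -0.8206.
x_1 = (3.2660 + 1.2247·(-0.8206) − 1.6330·0.1499)/4.8990 = 0.4115.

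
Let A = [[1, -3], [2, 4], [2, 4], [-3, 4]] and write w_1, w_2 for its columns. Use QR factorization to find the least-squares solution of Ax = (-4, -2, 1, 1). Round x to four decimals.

x = (-0.5122, 0.2195)

q_1 = w_1/‖w_1‖ = (1, 2, 2, -3)/4.2426 = (0.2357, 0.4714, 0.4714, -0.7071).
r_{12} = q_1·w_2 = 0.2357.
u_2 = w_2 − 0.2357·q_1 = (-3.0556, 3.8889, 3.8889, 4.1667).
‖u_2‖ = 7.5462, so q_2 = (-0.4049, 0.5153, 0.5153, 0.5522).
Qᵀb = (-2.1213, 1.6565).
Back-substitute: x_2 = 1.6565/7.5462 = 0.2195.
x_1 = (-2.1213 − 0.2357·0.2195)/4.2426 = -0.5122.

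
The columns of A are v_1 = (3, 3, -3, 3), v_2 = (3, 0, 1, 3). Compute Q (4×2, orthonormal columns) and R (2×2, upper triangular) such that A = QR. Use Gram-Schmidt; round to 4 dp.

v_1 = (3, 3, -3, 3); ‖v_1‖ = 6.0000, so q_1 = (0.5000, 0.5000, -0.5000, 0.5000).
q_1·v_2 = 0.5000·3 + 0.5000·0 + (-0.5000)·1 + 0.5000·3 = 2.5000.
u_2 = v_2 − 2.5000·q_1 = (1.7500, -1.2500, 2.2500, 1.7500).
‖u_2‖ = 3.5707, so q_2 = (0.4901, -0.3501, 0.6301, 0.4901).

Q = [[0.5000, 0.4901], [0.5000, -0.3501], [-0.5000, 0.6301], [0.5000, 0.4901]], R = [[6.0000, 2.5000], [0.0000, 3.5707]]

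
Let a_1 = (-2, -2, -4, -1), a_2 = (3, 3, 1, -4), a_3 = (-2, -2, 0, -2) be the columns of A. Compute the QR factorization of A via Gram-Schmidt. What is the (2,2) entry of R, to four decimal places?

r_{22} = 5.4074

a_1 = (-2, -2, -4, -1); ‖a_1‖ = 5.0000, so q_1 = (-0.4000, -0.4000, -0.8000, -0.2000).
q_1·a_2 = (-0.4000)·3 + (-0.4000)·3 + (-0.8000)·1 + (-0.2000)·(-4) = -2.4000.
u_2 = a_2 + 2.4000·q_1 = (2.0400, 2.0400, -0.9200, -4.4800).
r_{22} = ‖u_2‖ = 5.4074.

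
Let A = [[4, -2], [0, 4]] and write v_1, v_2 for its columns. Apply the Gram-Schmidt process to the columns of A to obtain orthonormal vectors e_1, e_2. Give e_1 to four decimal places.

e_1 = (1.0000, 0.0000)

v_1 = (4, 0); ‖v_1‖ = 4.0000, so e_1 = (1.0000, 0.0000).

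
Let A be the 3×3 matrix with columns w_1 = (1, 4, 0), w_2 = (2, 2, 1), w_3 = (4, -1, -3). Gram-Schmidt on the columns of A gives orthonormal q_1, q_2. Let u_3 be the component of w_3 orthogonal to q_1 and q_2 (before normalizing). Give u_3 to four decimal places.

q_1 = w_1/‖w_1‖ = (1, 4, 0)/4.1231 = (0.2425, 0.9701, 0.0000).
r_{12} = q_1·w_2 = 2.4254.
u_2 = w_2 − 2.4254·q_1 = (1.4118, -0.3529, 1.0000).
‖u_2‖ = 1.7657, so q_2 = (0.7996, -0.1999, 0.5664).
r_{13} = q_1·w_3 = 0.0000; r_{23} = q_2·w_3 = 1.6991.
u_3 = w_3 + 0.0000·q_1 − 1.6991·q_2 = (2.6415, -0.6604, -3.9623).

u_3 = (2.6415, -0.6604, -3.9623)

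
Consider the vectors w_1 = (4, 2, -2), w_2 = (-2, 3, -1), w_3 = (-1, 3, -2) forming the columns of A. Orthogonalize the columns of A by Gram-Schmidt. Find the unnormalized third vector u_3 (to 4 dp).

q_1 = w_1/‖w_1‖ = (4, 2, -2)/4.8990 = (0.8165, 0.4082, -0.4082).
r_{12} = q_1·w_2 = 0.0000.
u_2 = w_2 + 0.0000·q_1 = (-2.0000, 3.0000, -1.0000).
‖u_2‖ = 3.7417, so q_2 = (-0.5345, 0.8018, -0.2673).
r_{13} = q_1·w_3 = 1.2247; r_{23} = q_2·w_3 = 3.4744.
u_3 = w_3 − 1.2247·q_1 − 3.4744·q_2 = (-0.1429, -0.2857, -0.5714).

u_3 = (-0.1429, -0.2857, -0.5714)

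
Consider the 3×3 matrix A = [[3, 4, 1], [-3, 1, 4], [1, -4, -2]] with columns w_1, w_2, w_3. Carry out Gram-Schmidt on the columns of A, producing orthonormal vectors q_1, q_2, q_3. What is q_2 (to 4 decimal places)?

q_2 = (0.5704, 0.3179, -0.7574)

w_1 = (3, -3, 1); ‖w_1‖ = 4.3589, so q_1 = (0.6882, -0.6882, 0.2294).
q_1·w_2 = 0.6882·4 + (-0.6882)·1 + 0.2294·(-4) = 1.1471.
u_2 = w_2 − 1.1471·q_1 = (3.2105, 1.7895, -4.2632).
‖u_2‖ = 5.6289, so q_2 = (0.5704, 0.3179, -0.7574).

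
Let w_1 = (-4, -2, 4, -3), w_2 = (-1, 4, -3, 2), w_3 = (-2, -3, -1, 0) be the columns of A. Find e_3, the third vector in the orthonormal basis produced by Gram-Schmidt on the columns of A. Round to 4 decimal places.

e_3 = (-0.4224, -0.6545, -0.5896, 0.2134)

w_1 = (-4, -2, 4, -3); ‖w_1‖ = 6.7082, so e_1 = (-0.5963, -0.2981, 0.5963, -0.4472).
e_1·w_2 = (-0.5963)·(-1) + (-0.2981)·4 + 0.5963·(-3) + (-0.4472)·2 = -3.2796.
u_2 = w_2 + 3.2796·e_1 = (-2.9556, 3.0222, -1.0444, 0.5333).
‖u_2‖ = 4.3868, so e_2 = (-0.6737, 0.6889, -0.2381, 0.1216).
e_1·w_3 = (-0.5963)·(-2) + (-0.2981)·(-3) + 0.5963·(-1) + (-0.4472)·0 = 1.4907; e_2·w_3 = (-0.6737)·(-2) + 0.6889·(-3) + (-0.2381)·(-1) + 0.1216·0 = -0.4812.
u_3 = w_3 − 1.4907·e_1 + 0.4812·e_2 = (-1.4353, -2.2240, -2.0035, 0.7252).
‖u_3‖ = 3.3980, so e_3 = (-0.4224, -0.6545, -0.5896, 0.2134).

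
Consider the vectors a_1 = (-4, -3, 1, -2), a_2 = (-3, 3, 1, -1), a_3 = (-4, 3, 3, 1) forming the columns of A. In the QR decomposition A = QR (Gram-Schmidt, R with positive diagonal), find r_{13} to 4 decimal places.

a_1 = (-4, -3, 1, -2); ‖a_1‖ = 5.4772, so e_1 = (-0.7303, -0.5477, 0.1826, -0.3651).
r_{13} = e_1·a_3 = 1.4606.

r_{13} = 1.4606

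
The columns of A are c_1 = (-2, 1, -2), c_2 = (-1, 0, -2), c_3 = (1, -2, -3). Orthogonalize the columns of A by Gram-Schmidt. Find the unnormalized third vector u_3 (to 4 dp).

u_3 = (0.2222, 0.2222, -0.1111)

c_1 = (-2, 1, -2); ‖c_1‖ = 3.0000, so e_1 = (-0.6667, 0.3333, -0.6667).
e_1·c_2 = (-0.6667)·(-1) + 0.3333·0 + (-0.6667)·(-2) = 2.0000.
u_2 = c_2 − 2.0000·e_1 = (0.3333, -0.6667, -0.6667).
‖u_2‖ = 1.0000, so e_2 = (0.3333, -0.6667, -0.6667).
e_1·c_3 = (-0.6667)·1 + 0.3333·(-2) + (-0.6667)·(-3) = 0.6667; e_2·c_3 = 0.3333·1 + (-0.6667)·(-2) + (-0.6667)·(-3) = 3.6667.
u_3 = c_3 − 0.6667·e_1 − 3.6667·e_2 = (0.2222, 0.2222, -0.1111).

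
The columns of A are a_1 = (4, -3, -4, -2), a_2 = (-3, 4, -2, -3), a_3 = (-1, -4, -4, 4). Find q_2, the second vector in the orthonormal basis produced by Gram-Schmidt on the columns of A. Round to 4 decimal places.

q_2 = (-0.3529, 0.5573, -0.4830, -0.5759)

a_1 = (4, -3, -4, -2); ‖a_1‖ = 6.7082, so q_1 = (0.5963, -0.4472, -0.5963, -0.2981).
q_1·a_2 = 0.5963·(-3) + (-0.4472)·4 + (-0.5963)·(-2) + (-0.2981)·(-3) = -1.4907.
u_2 = a_2 + 1.4907·q_1 = (-2.1111, 3.3333, -2.8889, -3.4444).
‖u_2‖ = 5.9815, so q_2 = (-0.3529, 0.5573, -0.4830, -0.5759).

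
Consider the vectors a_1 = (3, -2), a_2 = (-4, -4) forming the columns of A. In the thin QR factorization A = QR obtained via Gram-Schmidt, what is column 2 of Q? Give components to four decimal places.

e_2 = (-0.5547, -0.8321)

a_1 = (3, -2); ‖a_1‖ = 3.6056, so e_1 = (0.8321, -0.5547).
e_1·a_2 = 0.8321·(-4) + (-0.5547)·(-4) = -1.1094.
u_2 = a_2 + 1.1094·e_1 = (-3.0769, -4.6154).
‖u_2‖ = 5.5470, so e_2 = (-0.5547, -0.8321).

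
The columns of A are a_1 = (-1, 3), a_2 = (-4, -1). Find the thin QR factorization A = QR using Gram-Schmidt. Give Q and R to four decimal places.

e_1 = a_1/‖a_1‖ = (-1, 3)/3.1623 = (-0.3162, 0.9487).
r_{12} = e_1·a_2 = 0.3162.
u_2 = a_2 − 0.3162·e_1 = (-3.9000, -1.3000).
‖u_2‖ = 4.1110, so e_2 = (-0.9487, -0.3162).

Q = [[-0.3162, -0.9487], [0.9487, -0.3162]], R = [[3.1623, 0.3162], [0.0000, 4.1110]]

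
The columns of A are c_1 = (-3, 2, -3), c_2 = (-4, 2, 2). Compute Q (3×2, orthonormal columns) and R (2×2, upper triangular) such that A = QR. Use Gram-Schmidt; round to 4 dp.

c_1 = (-3, 2, -3); ‖c_1‖ = 4.6904, so q_1 = (-0.6396, 0.4264, -0.6396).
q_1·c_2 = (-0.6396)·(-4) + 0.4264·2 + (-0.6396)·2 = 2.1320.
u_2 = c_2 − 2.1320·q_1 = (-2.6364, 1.0909, 3.3636).
‖u_2‖ = 4.4107, so q_2 = (-0.5977, 0.2473, 0.7626).

Q = [[-0.6396, -0.5977], [0.4264, 0.2473], [-0.6396, 0.7626]], R = [[4.6904, 2.1320], [0.0000, 4.4107]]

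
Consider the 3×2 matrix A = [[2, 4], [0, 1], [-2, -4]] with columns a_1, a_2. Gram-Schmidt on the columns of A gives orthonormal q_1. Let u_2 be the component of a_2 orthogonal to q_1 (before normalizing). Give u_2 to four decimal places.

a_1 = (2, 0, -2); ‖a_1‖ = 2.8284, so q_1 = (0.7071, 0.0000, -0.7071).
q_1·a_2 = 0.7071·4 + 0.0000·1 + (-0.7071)·(-4) = 5.6569.
u_2 = a_2 − 5.6569·q_1 = (0.0000, 1.0000, 0.0000).

u_2 = (0.0000, 1.0000, 0.0000)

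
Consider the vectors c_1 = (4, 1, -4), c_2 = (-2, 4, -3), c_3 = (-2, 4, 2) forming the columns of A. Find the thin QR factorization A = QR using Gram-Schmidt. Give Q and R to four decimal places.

Q = [[0.6963, -0.5709, 0.4350], [0.1741, 0.7223, 0.6693], [-0.6963, -0.3903, 0.6023]], R = [[5.7446, 1.3926, -2.0889], [0.0000, 5.2020, 3.2505], [0.0000, 0.0000, 3.0117]]

c_1 = (4, 1, -4); ‖c_1‖ = 5.7446, so e_1 = (0.6963, 0.1741, -0.6963).
e_1·c_2 = 0.6963·(-2) + 0.1741·4 + (-0.6963)·(-3) = 1.3926.
u_2 = c_2 − 1.3926·e_1 = (-2.9697, 3.7576, -2.0303).
‖u_2‖ = 5.2020, so e_2 = (-0.5709, 0.7223, -0.3903).
e_1·c_3 = 0.6963·(-2) + 0.1741·4 + (-0.6963)·2 = -2.0889; e_2·c_3 = (-0.5709)·(-2) + 0.7223·4 + (-0.3903)·2 = 3.2505.
u_3 = c_3 + 2.0889·e_1 − 3.2505·e_2 = (1.3102, 2.0157, 1.8141).
‖u_3‖ = 3.0117, so e_3 = (0.4350, 0.6693, 0.6023).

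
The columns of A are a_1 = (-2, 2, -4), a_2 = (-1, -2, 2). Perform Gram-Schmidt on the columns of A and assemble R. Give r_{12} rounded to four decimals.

a_1 = (-2, 2, -4); ‖a_1‖ = 4.8990, so e_1 = (-0.4082, 0.4082, -0.8165).
r_{12} = e_1·a_2 = -2.0412.

r_{12} = -2.0412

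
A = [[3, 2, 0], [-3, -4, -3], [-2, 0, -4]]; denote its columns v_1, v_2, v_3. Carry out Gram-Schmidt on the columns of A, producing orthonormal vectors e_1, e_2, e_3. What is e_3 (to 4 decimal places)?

e_1 = v_1/‖v_1‖ = (3, -3, -2)/4.6904 = (0.6396, -0.6396, -0.4264).
r_{12} = e_1·v_2 = 3.8376.
u_2 = v_2 − 3.8376·e_1 = (-0.4545, -1.5455, 1.6364).
‖u_2‖ = 2.2962, so e_2 = (-0.1980, -0.6730, 0.7126).
r_{13} = e_1·v_3 = 3.6244; r_{23} = e_2·v_3 = -0.8314.
u_3 = v_3 − 3.6244·e_1 + 0.8314·e_2 = (-2.4828, -1.2414, -1.8621).
‖u_3‖ = 3.3425, so e_3 = (-0.7428, -0.3714, -0.5571).

e_3 = (-0.7428, -0.3714, -0.5571)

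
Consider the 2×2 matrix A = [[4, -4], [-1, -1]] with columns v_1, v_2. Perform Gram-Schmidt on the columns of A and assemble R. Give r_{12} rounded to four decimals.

v_1 = (4, -1); ‖v_1‖ = 4.1231, so e_1 = (0.9701, -0.2425).
r_{12} = e_1·v_2 = -3.6380.

r_{12} = -3.6380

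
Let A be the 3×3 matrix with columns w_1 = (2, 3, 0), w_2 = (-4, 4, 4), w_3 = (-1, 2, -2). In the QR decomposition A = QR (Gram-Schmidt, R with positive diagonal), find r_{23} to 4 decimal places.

w_1 = (2, 3, 0); ‖w_1‖ = 3.6056, so q_1 = (0.5547, 0.8321, 0.0000).
q_1·w_2 = 0.5547·(-4) + 0.8321·4 + 0.0000·4 = 1.1094.
u_2 = w_2 − 1.1094·q_1 = (-4.6154, 3.0769, 4.0000).
‖u_2‖ = 6.8388, so q_2 = (-0.6749, 0.4499, 0.5849).
r_{23} = q_2·w_3 = 0.4049.

r_{23} = 0.4049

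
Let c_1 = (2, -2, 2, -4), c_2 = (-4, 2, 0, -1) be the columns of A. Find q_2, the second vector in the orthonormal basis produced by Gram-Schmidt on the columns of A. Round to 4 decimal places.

q_2 = (-0.7925, 0.3302, 0.1321, -0.4953)

q_1 = c_1/‖c_1‖ = (2, -2, 2, -4)/5.2915 = (0.3780, -0.3780, 0.3780, -0.7559).
r_{12} = q_1·c_2 = -1.5119.
u_2 = c_2 + 1.5119·q_1 = (-3.4286, 1.4286, 0.5714, -2.1429).
‖u_2‖ = 4.3260, so q_2 = (-0.7925, 0.3302, 0.1321, -0.4953).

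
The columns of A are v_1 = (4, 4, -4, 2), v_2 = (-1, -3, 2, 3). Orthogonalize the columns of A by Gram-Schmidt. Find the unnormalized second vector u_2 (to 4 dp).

v_1 = (4, 4, -4, 2); ‖v_1‖ = 7.2111, so e_1 = (0.5547, 0.5547, -0.5547, 0.2774).
e_1·v_2 = 0.5547·(-1) + 0.5547·(-3) + (-0.5547)·2 + 0.2774·3 = -2.4962.
u_2 = v_2 + 2.4962·e_1 = (0.3846, -1.6154, 0.6154, 3.6923).

u_2 = (0.3846, -1.6154, 0.6154, 3.6923)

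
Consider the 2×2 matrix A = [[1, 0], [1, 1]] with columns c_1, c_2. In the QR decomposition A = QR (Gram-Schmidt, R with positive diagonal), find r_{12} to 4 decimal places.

r_{12} = 0.7071

q_1 = c_1/‖c_1‖ = (1, 1)/1.4142 = (0.7071, 0.7071).
r_{12} = q_1·c_2 = 0.7071.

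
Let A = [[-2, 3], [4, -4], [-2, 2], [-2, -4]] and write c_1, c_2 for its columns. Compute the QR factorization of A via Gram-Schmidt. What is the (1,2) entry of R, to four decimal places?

r_{12} = -3.4017

c_1 = (-2, 4, -2, -2); ‖c_1‖ = 5.2915, so q_1 = (-0.3780, 0.7559, -0.3780, -0.3780).
r_{12} = q_1·c_2 = -3.4017.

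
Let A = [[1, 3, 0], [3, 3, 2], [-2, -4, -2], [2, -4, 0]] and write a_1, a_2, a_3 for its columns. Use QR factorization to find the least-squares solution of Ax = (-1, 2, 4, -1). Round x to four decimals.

x = (-0.1000, -0.1000, -0.2000)

a_1 = (1, 3, -2, 2); ‖a_1‖ = 4.2426, so e_1 = (0.2357, 0.7071, -0.4714, 0.4714).
e_1·a_2 = 0.2357·3 + 0.7071·3 + (-0.4714)·(-4) + 0.4714·(-4) = 2.8284.
u_2 = a_2 − 2.8284·e_1 = (2.3333, 1.0000, -2.6667, -5.3333).
‖u_2‖ = 6.4807, so e_2 = (0.3600, 0.1543, -0.4115, -0.8230).
e_1·a_3 = 0.2357·0 + 0.7071·2 + (-0.4714)·(-2) + 0.4714·0 = 2.3570; e_2·a_3 = 0.3600·0 + 0.1543·2 + (-0.4115)·(-2) + (-0.8230)·0 = 1.1316.
u_3 = a_3 − 2.3570·e_1 − 1.1316·e_2 = (-0.9630, 0.1587, -0.4233, -0.1799).
‖u_3‖ = 1.0789, so e_3 = (-0.8925, 0.1471, -0.3923, -0.1667).
Qᵀb = (-1.1785, -0.8744, -0.2158).
Back-substitute: x_3 = -0.2158/1.0789 = -0.2000.
x_2 = (-0.8744 − 1.1316·(-0.2000))/6.4807 = -0.1000.
x_1 = (-1.1785 − 2.8284·(-0.1000) − 2.3570·(-0.2000))/4.2426 = -0.1000.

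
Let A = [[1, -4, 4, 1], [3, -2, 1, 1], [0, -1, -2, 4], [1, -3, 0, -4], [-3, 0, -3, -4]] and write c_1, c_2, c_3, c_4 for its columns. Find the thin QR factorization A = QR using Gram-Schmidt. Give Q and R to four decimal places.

Q = [[0.2236, -0.7216, 0.5871, 0.2649], [0.6708, -0.0108, -0.3561, -0.0976], [0.0000, -0.2154, -0.5695, 0.7669], [0.2236, -0.5062, -0.3555, -0.5438], [-0.6708, -0.4201, -0.2789, -0.1906]], R = [[4.4721, -2.9069, 3.5777, 2.6833], [0.0000, 4.6422, -1.2063, 2.1111], [0.0000, 0.0000, 3.9680, 0.4906], [0.0000, 0.0000, 0.0000, 6.1727]]

e_1 = c_1/‖c_1‖ = (1, 3, 0, 1, -3)/4.4721 = (0.2236, 0.6708, 0.0000, 0.2236, -0.6708).
r_{12} = e_1·c_2 = -2.9069.
u_2 = c_2 + 2.9069·e_1 = (-3.3500, -0.0500, -1.0000, -2.3500, -1.9500).
‖u_2‖ = 4.6422, so e_2 = (-0.7216, -0.0108, -0.2154, -0.5062, -0.4201).
r_{13} = e_1·c_3 = 3.5777; r_{23} = e_2·c_3 = -1.2063.
u_3 = c_3 − 3.5777·e_1 + 1.2063·e_2 = (2.3295, -1.4130, -2.2599, -1.4107, -1.1067).
‖u_3‖ = 3.9680, so e_3 = (0.5871, -0.3561, -0.5695, -0.3555, -0.2789).
r_{14} = e_1·c_4 = 2.6833; r_{24} = e_2·c_4 = 2.1111; r_{34} = e_3·c_4 = 0.4906.
u_4 = c_4 − 2.6833·e_1 − 2.1111·e_2 − 0.4906·e_3 = (1.6354, -0.6026, 4.7342, -3.3569, -1.1764).
‖u_4‖ = 6.1727, so e_4 = (0.2649, -0.0976, 0.7669, -0.5438, -0.1906).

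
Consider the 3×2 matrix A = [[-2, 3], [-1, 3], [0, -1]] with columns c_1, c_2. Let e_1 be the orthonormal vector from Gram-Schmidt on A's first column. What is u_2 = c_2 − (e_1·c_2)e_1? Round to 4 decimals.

e_1 = c_1/‖c_1‖ = (-2, -1, 0)/2.2361 = (-0.8944, -0.4472, 0.0000).
r_{12} = e_1·c_2 = -4.0249.
u_2 = c_2 + 4.0249·e_1 = (-0.6000, 1.2000, -1.0000).

u_2 = (-0.6000, 1.2000, -1.0000)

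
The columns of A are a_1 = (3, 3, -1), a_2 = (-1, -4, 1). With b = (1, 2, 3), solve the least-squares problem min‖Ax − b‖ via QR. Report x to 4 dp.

x = (0.1395, -0.2093)

a_1 = (3, 3, -1); ‖a_1‖ = 4.3589, so e_1 = (0.6882, 0.6882, -0.2294).
e_1·a_2 = 0.6882·(-1) + 0.6882·(-4) + (-0.2294)·1 = -3.6707.
u_2 = a_2 + 3.6707·e_1 = (1.5263, -1.4737, 0.1579).
‖u_2‖ = 2.1275, so e_2 = (0.7174, -0.6927, 0.0742).
Qᵀb = (1.3765, -0.4453).
Back-substitute: x_2 = -0.4453/2.1275 = -0.2093.
x_1 = (1.3765 + 3.6707·(-0.2093))/4.3589 = 0.1395.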